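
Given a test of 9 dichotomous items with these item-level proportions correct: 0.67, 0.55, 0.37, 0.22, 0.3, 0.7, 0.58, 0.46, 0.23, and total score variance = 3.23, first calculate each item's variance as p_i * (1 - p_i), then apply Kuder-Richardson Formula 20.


For each item, compute p_i * q_i:
  Item 1: 0.67 * 0.33 = 0.2211
  Item 2: 0.55 * 0.45 = 0.2475
  Item 3: 0.37 * 0.63 = 0.2331
  Item 4: 0.22 * 0.78 = 0.1716
  Item 5: 0.3 * 0.7 = 0.21
  Item 6: 0.7 * 0.3 = 0.21
  Item 7: 0.58 * 0.42 = 0.2436
  Item 8: 0.46 * 0.54 = 0.2484
  Item 9: 0.23 * 0.77 = 0.1771
Sum(p_i * q_i) = 0.2211 + 0.2475 + 0.2331 + 0.1716 + 0.21 + 0.21 + 0.2436 + 0.2484 + 0.1771 = 1.9624
KR-20 = (k/(k-1)) * (1 - Sum(p_i*q_i) / Var_total)
= (9/8) * (1 - 1.9624/3.23)
= 1.125 * 0.3924
KR-20 = 0.4415

0.4415


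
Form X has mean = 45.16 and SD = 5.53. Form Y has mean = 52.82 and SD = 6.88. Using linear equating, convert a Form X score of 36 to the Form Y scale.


slope = SD_Y / SD_X = 6.88 / 5.53 ~ 1.2441
intercept = mean_Y - slope * mean_X = 52.82 - (6.88 / 5.53) * 45.16 ~ -3.3646
Y = slope * X + intercept. To avoid rounding drift from the rounded slope/intercept, evaluate the equivalent form Y = mean_Y + SD_Y * (X - mean_X) / SD_X at full precision:
Y = 52.82 + 6.88 * (36 - 45.16) / 5.53
Y = 52.82 - 6.88 * 9.16 / 5.53
Y = 52.82 - 63.0208 / 5.53
Y = 52.82 - 11.3962
Y = 41.4238

41.4238


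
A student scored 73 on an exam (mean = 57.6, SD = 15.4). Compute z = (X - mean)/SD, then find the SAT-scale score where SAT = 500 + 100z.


z = (X - mean) / SD = (73 - 57.6) / 15.4
z = 15.4 / 15.4
z = 1.0
SAT-scale = SAT = 500 + 100z
Carry z at full precision (z = 15.4 / 15.4) into the conversion:
SAT-scale = 500 + 100 * (15.4 / 15.4) = 500 + 1540 / 15.4
SAT-scale = 500 + 100.0
SAT-scale = 600.0

600.0


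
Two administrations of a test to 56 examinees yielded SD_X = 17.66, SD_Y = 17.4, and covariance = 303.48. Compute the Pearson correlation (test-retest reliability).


r = cov(X,Y) / (SD_X * SD_Y)
r = 303.48 / (17.66 * 17.4)
r = 303.48 / 307.284
r = 0.9876

0.9876


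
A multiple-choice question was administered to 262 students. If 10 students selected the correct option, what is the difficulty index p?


Item difficulty p = number correct / total examinees
p = 10 / 262
p = 0.0382

0.0382


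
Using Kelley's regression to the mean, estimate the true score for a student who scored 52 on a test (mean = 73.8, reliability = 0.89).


T_est = rxx * X + (1 - rxx) * mean
T_est = 0.89 * 52 + 0.11 * 73.8
T_est = 46.28 + 8.118
T_est = 54.398

54.398


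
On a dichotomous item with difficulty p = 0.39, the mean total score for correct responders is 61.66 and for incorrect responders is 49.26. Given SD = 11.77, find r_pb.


q = 1 - p = 0.61
rpb = ((M1 - M0) / SD) * sqrt(p * q)
rpb = ((61.66 - 49.26) / 11.77) * sqrt(0.39 * 0.61)
rpb = 0.5139

0.5139


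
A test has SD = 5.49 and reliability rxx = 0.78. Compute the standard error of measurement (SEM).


SEM = SD * sqrt(1 - rxx)
SEM = 5.49 * sqrt(1 - 0.78)
SEM = 5.49 * sqrt(0.22) = 5.49 * 0.469042
SEM = 2.575

2.575


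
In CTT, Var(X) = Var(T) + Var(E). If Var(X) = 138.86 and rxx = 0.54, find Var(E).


var_true = rxx * var_obs = 0.54 * 138.86 = 74.9844
var_error = var_obs - var_true
var_error = 138.86 - 74.9844
var_error = 63.8756

63.8756


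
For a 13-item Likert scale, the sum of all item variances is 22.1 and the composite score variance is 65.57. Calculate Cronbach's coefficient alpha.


alpha = (k/(k-1)) * (1 - sum(si^2)/s_total^2)
= (13/12) * (1 - 22.1/65.57)
alpha = 0.7182

0.7182


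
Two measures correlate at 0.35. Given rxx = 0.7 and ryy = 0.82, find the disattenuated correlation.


r_corrected = rxy / sqrt(rxx * ryy)
= 0.35 / sqrt(0.7 * 0.82)
= 0.35 / sqrt(0.574)
= 0.35 / 0.757628
r_corrected = 0.462

0.462


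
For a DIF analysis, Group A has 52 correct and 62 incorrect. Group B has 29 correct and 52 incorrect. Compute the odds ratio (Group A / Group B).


Odds_A = 52/62 = 0.8387
Odds_B = 29/52 = 0.5577
OR = Odds_A / Odds_B = 0.8387 / 0.5577
Exactly, OR = (52 * 52) / (62 * 29) = 2704 / 1798
OR = 1.5039

1.5039


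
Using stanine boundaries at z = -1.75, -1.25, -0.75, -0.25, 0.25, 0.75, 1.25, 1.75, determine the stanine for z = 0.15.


Stanine boundaries: [-1.75, -1.25, -0.75, -0.25, 0.25, 0.75, 1.25, 1.75]
z = 0.15
Check each boundary:
  z >= -1.75 -> could be stanine 2
  z >= -1.25 -> could be stanine 3
  z >= -0.75 -> could be stanine 4
  z >= -0.25 -> could be stanine 5
  z < 0.25
  z < 0.75
  z < 1.25
  z < 1.75
Highest qualifying boundary gives stanine = 5

5


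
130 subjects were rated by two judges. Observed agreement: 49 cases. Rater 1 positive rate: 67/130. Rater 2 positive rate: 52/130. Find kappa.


P_o = 49/130 = 0.376923
P_e = (67*52 + 63*78) / 16900 = 0.496923
kappa = (P_o - P_e) / (1 - P_e)
kappa = (0.376923 - 0.496923) / (1 - 0.496923)
kappa = -0.2385

-0.2385


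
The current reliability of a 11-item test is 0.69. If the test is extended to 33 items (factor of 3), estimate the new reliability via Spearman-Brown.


r_new = (n * rxx) / (1 + (n-1) * rxx)
r_new = (3 * 0.69) / (1 + 2 * 0.69)
r_new = 2.07 / 2.38
r_new = 0.8697

0.8697


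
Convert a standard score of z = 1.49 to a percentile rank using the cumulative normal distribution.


CDF(z) = 0.5 * (1 + erf(z/sqrt(2)))
erf(1.0536) = 0.8638
CDF = 0.9319
Percentile rank = 0.9319 * 100 = 93.19

93.19


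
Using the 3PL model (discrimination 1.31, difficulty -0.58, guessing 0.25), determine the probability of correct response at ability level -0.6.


logit = 1.31*(-0.6 - -0.58) = -0.0262
P* = 1/(1 + exp(--0.0262)) = 0.4935
P = 0.25 + (1 - 0.25) * 0.4935
P = 0.6201

0.6201


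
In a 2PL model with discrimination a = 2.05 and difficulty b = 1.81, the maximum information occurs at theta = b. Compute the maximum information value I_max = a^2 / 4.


For 2PL, max info at theta = b = 1.81
I_max = a^2 / 4 = 2.05^2 / 4
= 4.2025 / 4
I_max = 1.0506

1.0506


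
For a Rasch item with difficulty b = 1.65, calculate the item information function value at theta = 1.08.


P = 1/(1+exp(-(1.08-1.65))) = 0.3612
I = P*(1-P) = 0.3612 * 0.6388
I = 0.2307

0.2307


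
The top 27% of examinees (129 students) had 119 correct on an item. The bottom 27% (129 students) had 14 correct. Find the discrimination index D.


p_upper = 119/129 = 0.9225
p_lower = 14/129 = 0.1085
D = 0.9225 - 0.1085 = 0.814

0.814


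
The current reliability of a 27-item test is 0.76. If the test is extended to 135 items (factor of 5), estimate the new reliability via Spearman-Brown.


r_new = (n * rxx) / (1 + (n-1) * rxx)
r_new = (5 * 0.76) / (1 + 4 * 0.76)
r_new = 3.8 / 4.04
r_new = 0.9406

0.9406


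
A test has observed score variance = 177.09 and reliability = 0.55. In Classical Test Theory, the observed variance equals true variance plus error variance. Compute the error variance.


var_true = rxx * var_obs = 0.55 * 177.09 = 97.3995
var_error = var_obs - var_true
var_error = 177.09 - 97.3995
var_error = 79.6905

79.6905


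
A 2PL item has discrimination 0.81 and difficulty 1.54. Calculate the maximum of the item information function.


For 2PL, max info at theta = b = 1.54
I_max = a^2 / 4 = 0.81^2 / 4
= 0.6561 / 4
I_max = 0.164

0.164


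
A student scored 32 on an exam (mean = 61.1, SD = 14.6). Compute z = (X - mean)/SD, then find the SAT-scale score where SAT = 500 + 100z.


z = (X - mean) / SD = (32 - 61.1) / 14.6
z = -29.1 / 14.6
z = -1.9932
SAT-scale = SAT = 500 + 100z
Carry z at full precision (z = -29.1 / 14.6) into the conversion:
SAT-scale = 500 + 100 * (-29.1 / 14.6) = 500 + -2910 / 14.6
SAT-scale = 500 + -199.3151
SAT-scale = 300.6849

300.6849


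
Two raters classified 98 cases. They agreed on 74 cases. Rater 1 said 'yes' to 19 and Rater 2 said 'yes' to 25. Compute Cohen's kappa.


P_o = 74/98 = 0.755102
P_e = (19*25 + 79*73) / 9604 = 0.649938
kappa = (P_o - P_e) / (1 - P_e)
kappa = (0.755102 - 0.649938) / (1 - 0.649938)
kappa = 0.3004

0.3004


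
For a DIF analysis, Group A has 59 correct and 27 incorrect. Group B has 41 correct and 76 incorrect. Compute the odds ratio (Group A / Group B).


Odds_A = 59/27 = 2.1852
Odds_B = 41/76 = 0.5395
OR = Odds_A / Odds_B = 2.1852 / 0.5395
Exactly, OR = (59 * 76) / (27 * 41) = 4484 / 1107
OR = 4.0506

4.0506


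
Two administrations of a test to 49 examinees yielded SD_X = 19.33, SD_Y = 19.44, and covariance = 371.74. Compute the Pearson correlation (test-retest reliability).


r = cov(X,Y) / (SD_X * SD_Y)
r = 371.74 / (19.33 * 19.44)
r = 371.74 / 375.7752
r = 0.9893

0.9893


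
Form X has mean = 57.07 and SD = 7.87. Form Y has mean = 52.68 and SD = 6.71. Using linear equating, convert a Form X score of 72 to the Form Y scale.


slope = SD_Y / SD_X = 6.71 / 7.87 ~ 0.8526
intercept = mean_Y - slope * mean_X = 52.68 - (6.71 / 7.87) * 57.07 ~ 4.0218
Y = slope * X + intercept. To avoid rounding drift from the rounded slope/intercept, evaluate the equivalent form Y = mean_Y + SD_Y * (X - mean_X) / SD_X at full precision:
Y = 52.68 + 6.71 * (72 - 57.07) / 7.87
Y = 52.68 + 6.71 * 14.93 / 7.87
Y = 52.68 + 100.1803 / 7.87
Y = 52.68 + 12.7294
Y = 65.4094

65.4094


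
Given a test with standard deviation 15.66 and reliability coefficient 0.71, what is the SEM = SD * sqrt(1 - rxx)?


SEM = SD * sqrt(1 - rxx)
SEM = 15.66 * sqrt(1 - 0.71)
SEM = 15.66 * sqrt(0.29) = 15.66 * 0.538516
SEM = 8.4332

8.4332


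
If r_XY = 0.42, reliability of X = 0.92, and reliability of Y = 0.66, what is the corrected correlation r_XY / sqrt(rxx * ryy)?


r_corrected = rxy / sqrt(rxx * ryy)
= 0.42 / sqrt(0.92 * 0.66)
= 0.42 / sqrt(0.6072)
= 0.42 / 0.77923
r_corrected = 0.539

0.539


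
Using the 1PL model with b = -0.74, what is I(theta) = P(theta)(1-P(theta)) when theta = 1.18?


P = 1/(1+exp(-(1.18--0.74))) = 0.8721
I = P*(1-P) = 0.8721 * 0.1279
I = 0.1115

0.1115


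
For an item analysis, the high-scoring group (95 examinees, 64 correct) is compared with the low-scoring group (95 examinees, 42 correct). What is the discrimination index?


p_upper = 64/95 = 0.6737
p_lower = 42/95 = 0.4421
D = 0.6737 - 0.4421 = 0.2316

0.2316


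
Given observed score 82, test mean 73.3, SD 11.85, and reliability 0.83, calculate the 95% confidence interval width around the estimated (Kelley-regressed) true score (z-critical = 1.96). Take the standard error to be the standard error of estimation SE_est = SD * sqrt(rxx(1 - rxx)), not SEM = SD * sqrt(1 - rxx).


True score estimate = 0.83*82 + 0.17*73.3 = 80.521
SE_est = SD * sqrt(rxx * (1 - rxx)) = 11.85 * sqrt(0.83 * 0.17) = 11.85 * sqrt(0.1411) = 4.451249
CI = T_est +/- z * SE_est, so width = 2 * z * SE_est = 2 * 1.96 * 4.451249
Width = 17.4489

17.4489


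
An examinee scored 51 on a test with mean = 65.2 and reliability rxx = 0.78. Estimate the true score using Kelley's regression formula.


T_est = rxx * X + (1 - rxx) * mean
T_est = 0.78 * 51 + 0.22 * 65.2
T_est = 39.78 + 14.344
T_est = 54.124

54.124


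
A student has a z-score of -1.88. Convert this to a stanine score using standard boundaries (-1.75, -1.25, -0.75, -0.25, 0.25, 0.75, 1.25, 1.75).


Stanine boundaries: [-1.75, -1.25, -0.75, -0.25, 0.25, 0.75, 1.25, 1.75]
z = -1.88
Check each boundary:
  z < -1.75
  z < -1.25
  z < -0.75
  z < -0.25
  z < 0.25
  z < 0.75
  z < 1.25
  z < 1.75
Highest qualifying boundary gives stanine = 1

1


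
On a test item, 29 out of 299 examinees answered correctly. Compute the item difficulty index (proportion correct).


Item difficulty p = number correct / total examinees
p = 29 / 299
p = 0.097

0.097


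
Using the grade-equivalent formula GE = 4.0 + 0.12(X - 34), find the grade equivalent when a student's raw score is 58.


raw - median = 58 - 34 = 24
slope * diff = 0.12 * 24 = 2.88
GE = 4.0 + 2.88
GE = 6.88

6.88


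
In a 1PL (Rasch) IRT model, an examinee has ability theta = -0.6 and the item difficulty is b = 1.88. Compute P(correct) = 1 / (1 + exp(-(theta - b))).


theta - b = -0.6 - 1.88 = -2.48
exp(-(theta - b)) = exp(2.48) = 11.9413
P = 1 / (1 + 11.9413)
P = 0.0773

0.0773


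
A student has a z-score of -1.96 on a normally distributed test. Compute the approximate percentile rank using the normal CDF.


CDF(z) = 0.5 * (1 + erf(z/sqrt(2)))
erf(-1.3859) = -0.95
CDF = 0.025
Percentile rank = 0.025 * 100 = 2.5

2.5


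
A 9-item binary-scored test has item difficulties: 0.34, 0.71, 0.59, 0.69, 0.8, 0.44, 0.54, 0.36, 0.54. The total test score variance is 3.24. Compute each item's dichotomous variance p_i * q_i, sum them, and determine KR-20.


For each item, compute p_i * q_i:
  Item 1: 0.34 * 0.66 = 0.2244
  Item 2: 0.71 * 0.29 = 0.2059
  Item 3: 0.59 * 0.41 = 0.2419
  Item 4: 0.69 * 0.31 = 0.2139
  Item 5: 0.8 * 0.2 = 0.16
  Item 6: 0.44 * 0.56 = 0.2464
  Item 7: 0.54 * 0.46 = 0.2484
  Item 8: 0.36 * 0.64 = 0.2304
  Item 9: 0.54 * 0.46 = 0.2484
Sum(p_i * q_i) = 0.2244 + 0.2059 + 0.2419 + 0.2139 + 0.16 + 0.2464 + 0.2484 + 0.2304 + 0.2484 = 2.0197
KR-20 = (k/(k-1)) * (1 - Sum(p_i*q_i) / Var_total)
= (9/8) * (1 - 2.0197/3.24)
= 1.125 * 0.3766
KR-20 = 0.4237

0.4237


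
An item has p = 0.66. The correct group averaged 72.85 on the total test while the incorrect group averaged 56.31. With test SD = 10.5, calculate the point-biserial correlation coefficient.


q = 1 - p = 0.34
rpb = ((M1 - M0) / SD) * sqrt(p * q)
rpb = ((72.85 - 56.31) / 10.5) * sqrt(0.66 * 0.34)
rpb = 0.7462

0.7462


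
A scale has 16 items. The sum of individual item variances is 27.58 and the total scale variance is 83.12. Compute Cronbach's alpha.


alpha = (k/(k-1)) * (1 - sum(si^2)/s_total^2)
= (16/15) * (1 - 27.58/83.12)
alpha = 0.7127

0.7127


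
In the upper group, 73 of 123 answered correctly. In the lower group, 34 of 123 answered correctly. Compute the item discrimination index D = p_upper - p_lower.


p_upper = 73/123 = 0.5935
p_lower = 34/123 = 0.2764
D = 0.5935 - 0.2764 = 0.3171

0.3171


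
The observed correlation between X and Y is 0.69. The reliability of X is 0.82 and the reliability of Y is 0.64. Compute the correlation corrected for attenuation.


r_corrected = rxy / sqrt(rxx * ryy)
= 0.69 / sqrt(0.82 * 0.64)
= 0.69 / sqrt(0.5248)
= 0.69 / 0.724431
r_corrected = 0.9525

0.9525


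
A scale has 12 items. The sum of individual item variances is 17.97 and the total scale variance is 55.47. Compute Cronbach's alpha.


alpha = (k/(k-1)) * (1 - sum(si^2)/s_total^2)
= (12/11) * (1 - 17.97/55.47)
alpha = 0.7375

0.7375


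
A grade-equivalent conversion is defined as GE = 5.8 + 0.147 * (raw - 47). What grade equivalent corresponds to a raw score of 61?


raw - median = 61 - 47 = 14
slope * diff = 0.147 * 14 = 2.058
GE = 5.8 + 2.058
GE = 7.858

7.858


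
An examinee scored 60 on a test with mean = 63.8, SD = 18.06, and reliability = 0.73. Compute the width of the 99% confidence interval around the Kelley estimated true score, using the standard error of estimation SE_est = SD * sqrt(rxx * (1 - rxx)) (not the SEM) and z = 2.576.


True score estimate = 0.73*60 + 0.27*63.8 = 61.026
SE_est = SD * sqrt(rxx * (1 - rxx)) = 18.06 * sqrt(0.73 * 0.27) = 18.06 * sqrt(0.1971) = 8.017908
CI = T_est +/- z * SE_est, so width = 2 * z * SE_est = 2 * 2.576 * 8.017908
Width = 41.3083

41.3083


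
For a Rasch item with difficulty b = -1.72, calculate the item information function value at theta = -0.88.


P = 1/(1+exp(-(-0.88--1.72))) = 0.6985
I = P*(1-P) = 0.6985 * 0.3015
I = 0.2106

0.2106


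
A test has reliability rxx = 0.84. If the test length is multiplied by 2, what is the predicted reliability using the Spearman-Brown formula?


r_new = (n * rxx) / (1 + (n-1) * rxx)
r_new = (2 * 0.84) / (1 + 1 * 0.84)
r_new = 1.68 / 1.84
r_new = 0.913

0.913


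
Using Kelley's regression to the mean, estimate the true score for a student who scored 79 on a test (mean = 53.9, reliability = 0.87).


T_est = rxx * X + (1 - rxx) * mean
T_est = 0.87 * 79 + 0.13 * 53.9
T_est = 68.73 + 7.007
T_est = 75.737

75.737


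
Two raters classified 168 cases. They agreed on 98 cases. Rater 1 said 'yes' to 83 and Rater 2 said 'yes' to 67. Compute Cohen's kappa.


P_o = 98/168 = 0.583333
P_e = (83*67 + 85*101) / 28224 = 0.501205
kappa = (P_o - P_e) / (1 - P_e)
kappa = (0.583333 - 0.501205) / (1 - 0.501205)
kappa = 0.1647

0.1647


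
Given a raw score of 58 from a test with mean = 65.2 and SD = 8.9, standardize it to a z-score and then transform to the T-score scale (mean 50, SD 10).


z = (X - mean) / SD = (58 - 65.2) / 8.9
z = -7.2 / 8.9
z = -0.809
T-score = T = 50 + 10z
Carry z at full precision (z = -7.2 / 8.9) into the conversion:
T-score = 50 + 10 * (-7.2 / 8.9) = 50 + -72 / 8.9
T-score = 50 + -8.0899
T-score = 41.9101

41.9101


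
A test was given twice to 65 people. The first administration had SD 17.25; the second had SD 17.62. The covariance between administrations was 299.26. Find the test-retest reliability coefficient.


r = cov(X,Y) / (SD_X * SD_Y)
r = 299.26 / (17.25 * 17.62)
r = 299.26 / 303.945
r = 0.9846

0.9846


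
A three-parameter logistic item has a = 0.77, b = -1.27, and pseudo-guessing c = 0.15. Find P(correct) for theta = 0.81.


logit = 0.77*(0.81 - -1.27) = 1.6016
P* = 1/(1 + exp(-1.6016)) = 0.8322
P = 0.15 + (1 - 0.15) * 0.8322
P = 0.8574

0.8574


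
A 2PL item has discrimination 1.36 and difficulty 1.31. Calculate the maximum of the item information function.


For 2PL, max info at theta = b = 1.31
I_max = a^2 / 4 = 1.36^2 / 4
= 1.8496 / 4
I_max = 0.4624

0.4624


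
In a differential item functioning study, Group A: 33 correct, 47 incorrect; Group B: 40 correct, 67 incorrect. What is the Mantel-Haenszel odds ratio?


Odds_A = 33/47 = 0.7021
Odds_B = 40/67 = 0.597
OR = Odds_A / Odds_B = 0.7021 / 0.597
Exactly, OR = (33 * 67) / (47 * 40) = 2211 / 1880
OR = 1.1761

1.1761


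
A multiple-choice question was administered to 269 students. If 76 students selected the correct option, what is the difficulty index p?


Item difficulty p = number correct / total examinees
p = 76 / 269
p = 0.2825

0.2825


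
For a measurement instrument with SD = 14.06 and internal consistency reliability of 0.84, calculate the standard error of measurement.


SEM = SD * sqrt(1 - rxx)
SEM = 14.06 * sqrt(1 - 0.84)
SEM = 14.06 * sqrt(0.16) = 14.06 * 0.4
SEM = 5.624

5.624


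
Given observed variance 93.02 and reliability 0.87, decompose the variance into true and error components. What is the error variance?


var_true = rxx * var_obs = 0.87 * 93.02 = 80.9274
var_error = var_obs - var_true
var_error = 93.02 - 80.9274
var_error = 12.0926

12.0926


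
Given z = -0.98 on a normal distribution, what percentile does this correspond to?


CDF(z) = 0.5 * (1 + erf(z/sqrt(2)))
erf(-0.693) = -0.6729
CDF = 0.1635
Percentile rank = 0.1635 * 100 = 16.35

16.35


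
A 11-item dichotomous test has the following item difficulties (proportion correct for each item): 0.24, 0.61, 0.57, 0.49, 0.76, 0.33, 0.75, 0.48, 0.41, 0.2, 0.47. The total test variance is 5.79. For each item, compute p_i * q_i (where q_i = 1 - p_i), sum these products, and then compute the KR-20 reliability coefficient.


For each item, compute p_i * q_i:
  Item 1: 0.24 * 0.76 = 0.1824
  Item 2: 0.61 * 0.39 = 0.2379
  Item 3: 0.57 * 0.43 = 0.2451
  Item 4: 0.49 * 0.51 = 0.2499
  Item 5: 0.76 * 0.24 = 0.1824
  Item 6: 0.33 * 0.67 = 0.2211
  Item 7: 0.75 * 0.25 = 0.1875
  Item 8: 0.48 * 0.52 = 0.2496
  Item 9: 0.41 * 0.59 = 0.2419
  Item 10: 0.2 * 0.8 = 0.16
  Item 11: 0.47 * 0.53 = 0.2491
Sum(p_i * q_i) = 0.1824 + 0.2379 + 0.2451 + 0.2499 + 0.1824 + 0.2211 + 0.1875 + 0.2496 + 0.2419 + 0.16 + 0.2491 = 2.4069
KR-20 = (k/(k-1)) * (1 - Sum(p_i*q_i) / Var_total)
= (11/10) * (1 - 2.4069/5.79)
= 1.1 * 0.5843
KR-20 = 0.6427

0.6427


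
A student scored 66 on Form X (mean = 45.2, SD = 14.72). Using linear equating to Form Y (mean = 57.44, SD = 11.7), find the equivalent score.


slope = SD_Y / SD_X = 11.7 / 14.72 ~ 0.7948
intercept = mean_Y - slope * mean_X = 57.44 - (11.7 / 14.72) * 45.2 ~ 21.5134
Y = slope * X + intercept. To avoid rounding drift from the rounded slope/intercept, evaluate the equivalent form Y = mean_Y + SD_Y * (X - mean_X) / SD_X at full precision:
Y = 57.44 + 11.7 * (66 - 45.2) / 14.72
Y = 57.44 + 11.7 * 20.8 / 14.72
Y = 57.44 + 243.36 / 14.72
Y = 57.44 + 16.5326
Y = 73.9726

73.9726


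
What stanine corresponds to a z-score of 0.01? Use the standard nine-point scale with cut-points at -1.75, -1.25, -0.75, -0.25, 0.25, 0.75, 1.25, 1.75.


Stanine boundaries: [-1.75, -1.25, -0.75, -0.25, 0.25, 0.75, 1.25, 1.75]
z = 0.01
Check each boundary:
  z >= -1.75 -> could be stanine 2
  z >= -1.25 -> could be stanine 3
  z >= -0.75 -> could be stanine 4
  z >= -0.25 -> could be stanine 5
  z < 0.25
  z < 0.75
  z < 1.25
  z < 1.75
Highest qualifying boundary gives stanine = 5

5


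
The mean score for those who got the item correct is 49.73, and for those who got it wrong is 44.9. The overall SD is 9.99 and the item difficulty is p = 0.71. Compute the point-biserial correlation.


q = 1 - p = 0.29
rpb = ((M1 - M0) / SD) * sqrt(p * q)
rpb = ((49.73 - 44.9) / 9.99) * sqrt(0.71 * 0.29)
rpb = 0.2194

0.2194


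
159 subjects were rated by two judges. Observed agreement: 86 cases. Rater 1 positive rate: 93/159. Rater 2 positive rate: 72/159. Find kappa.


P_o = 86/159 = 0.540881
P_e = (93*72 + 66*87) / 25281 = 0.49199
kappa = (P_o - P_e) / (1 - P_e)
kappa = (0.540881 - 0.49199) / (1 - 0.49199)
kappa = 0.0962

0.0962


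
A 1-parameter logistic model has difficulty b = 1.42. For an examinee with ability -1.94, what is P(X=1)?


theta - b = -1.94 - 1.42 = -3.36
exp(-(theta - b)) = exp(3.36) = 28.7892
P = 1 / (1 + 28.7892)
P = 0.0336

0.0336


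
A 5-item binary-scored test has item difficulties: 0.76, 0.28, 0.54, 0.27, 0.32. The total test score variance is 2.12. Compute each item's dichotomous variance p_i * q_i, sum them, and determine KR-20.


For each item, compute p_i * q_i:
  Item 1: 0.76 * 0.24 = 0.1824
  Item 2: 0.28 * 0.72 = 0.2016
  Item 3: 0.54 * 0.46 = 0.2484
  Item 4: 0.27 * 0.73 = 0.1971
  Item 5: 0.32 * 0.68 = 0.2176
Sum(p_i * q_i) = 0.1824 + 0.2016 + 0.2484 + 0.1971 + 0.2176 = 1.0471
KR-20 = (k/(k-1)) * (1 - Sum(p_i*q_i) / Var_total)
= (5/4) * (1 - 1.0471/2.12)
= 1.25 * 0.5061
KR-20 = 0.6326

0.6326


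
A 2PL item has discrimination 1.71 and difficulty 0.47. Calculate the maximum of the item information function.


For 2PL, max info at theta = b = 0.47
I_max = a^2 / 4 = 1.71^2 / 4
= 2.9241 / 4
I_max = 0.731

0.731


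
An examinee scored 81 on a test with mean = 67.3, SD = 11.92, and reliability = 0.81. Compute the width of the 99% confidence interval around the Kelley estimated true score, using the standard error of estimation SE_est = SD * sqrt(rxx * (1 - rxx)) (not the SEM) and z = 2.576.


True score estimate = 0.81*81 + 0.19*67.3 = 78.397
SE_est = SD * sqrt(rxx * (1 - rxx)) = 11.92 * sqrt(0.81 * 0.19) = 11.92 * sqrt(0.1539) = 4.676227
CI = T_est +/- z * SE_est, so width = 2 * z * SE_est = 2 * 2.576 * 4.676227
Width = 24.0919

24.0919


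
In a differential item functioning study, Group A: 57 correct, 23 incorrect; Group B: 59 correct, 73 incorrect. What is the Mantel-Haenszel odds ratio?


Odds_A = 57/23 = 2.4783
Odds_B = 59/73 = 0.8082
OR = Odds_A / Odds_B = 2.4783 / 0.8082
Exactly, OR = (57 * 73) / (23 * 59) = 4161 / 1357
OR = 3.0663

3.0663


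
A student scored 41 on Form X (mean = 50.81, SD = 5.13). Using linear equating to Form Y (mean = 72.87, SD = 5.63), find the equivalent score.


slope = SD_Y / SD_X = 5.63 / 5.13 ~ 1.0975
intercept = mean_Y - slope * mean_X = 72.87 - (5.63 / 5.13) * 50.81 ~ 17.1078
Y = slope * X + intercept. To avoid rounding drift from the rounded slope/intercept, evaluate the equivalent form Y = mean_Y + SD_Y * (X - mean_X) / SD_X at full precision:
Y = 72.87 + 5.63 * (41 - 50.81) / 5.13
Y = 72.87 - 5.63 * 9.81 / 5.13
Y = 72.87 - 55.2303 / 5.13
Y = 72.87 - 10.7661
Y = 62.1039

62.1039


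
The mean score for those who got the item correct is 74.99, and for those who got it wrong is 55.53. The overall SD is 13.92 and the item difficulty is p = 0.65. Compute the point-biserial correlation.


q = 1 - p = 0.35
rpb = ((M1 - M0) / SD) * sqrt(p * q)
rpb = ((74.99 - 55.53) / 13.92) * sqrt(0.65 * 0.35)
rpb = 0.6668

0.6668


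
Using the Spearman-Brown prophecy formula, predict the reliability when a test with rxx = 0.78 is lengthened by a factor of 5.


r_new = (n * rxx) / (1 + (n-1) * rxx)
r_new = (5 * 0.78) / (1 + 4 * 0.78)
r_new = 3.9 / 4.12
r_new = 0.9466

0.9466


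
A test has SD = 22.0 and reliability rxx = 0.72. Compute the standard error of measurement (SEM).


SEM = SD * sqrt(1 - rxx)
SEM = 22.0 * sqrt(1 - 0.72)
SEM = 22.0 * sqrt(0.28) = 22.0 * 0.52915
SEM = 11.6413

11.6413


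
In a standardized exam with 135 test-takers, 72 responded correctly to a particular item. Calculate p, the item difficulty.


Item difficulty p = number correct / total examinees
p = 72 / 135
p = 0.5333

0.5333


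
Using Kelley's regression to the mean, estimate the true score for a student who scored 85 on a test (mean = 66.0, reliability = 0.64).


T_est = rxx * X + (1 - rxx) * mean
T_est = 0.64 * 85 + 0.36 * 66.0
T_est = 54.4 + 23.76
T_est = 78.16

78.16


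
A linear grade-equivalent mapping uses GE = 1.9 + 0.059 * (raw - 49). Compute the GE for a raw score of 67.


raw - median = 67 - 49 = 18
slope * diff = 0.059 * 18 = 1.062
GE = 1.9 + 1.062
GE = 2.962

2.962


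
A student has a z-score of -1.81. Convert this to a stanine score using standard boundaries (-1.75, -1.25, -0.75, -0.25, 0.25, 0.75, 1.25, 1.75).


Stanine boundaries: [-1.75, -1.25, -0.75, -0.25, 0.25, 0.75, 1.25, 1.75]
z = -1.81
Check each boundary:
  z < -1.75
  z < -1.25
  z < -0.75
  z < -0.25
  z < 0.25
  z < 0.75
  z < 1.25
  z < 1.75
Highest qualifying boundary gives stanine = 1

1


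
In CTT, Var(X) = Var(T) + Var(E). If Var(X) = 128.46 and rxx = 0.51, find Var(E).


var_true = rxx * var_obs = 0.51 * 128.46 = 65.5146
var_error = var_obs - var_true
var_error = 128.46 - 65.5146
var_error = 62.9454

62.9454


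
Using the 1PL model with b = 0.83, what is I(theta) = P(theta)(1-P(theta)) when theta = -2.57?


P = 1/(1+exp(-(-2.57-0.83))) = 0.0323
I = P*(1-P) = 0.0323 * 0.9677
I = 0.0313

0.0313


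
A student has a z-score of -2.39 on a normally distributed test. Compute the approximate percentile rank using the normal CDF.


CDF(z) = 0.5 * (1 + erf(z/sqrt(2)))
erf(-1.69) = -0.9832
CDF = 0.0084
Percentile rank = 0.0084 * 100 = 0.84

0.84


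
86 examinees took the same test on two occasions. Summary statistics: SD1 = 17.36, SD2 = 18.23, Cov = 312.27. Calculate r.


r = cov(X,Y) / (SD_X * SD_Y)
r = 312.27 / (17.36 * 18.23)
r = 312.27 / 316.4728
r = 0.9867

0.9867


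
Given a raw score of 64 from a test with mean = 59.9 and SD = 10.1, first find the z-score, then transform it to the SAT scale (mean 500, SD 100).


z = (X - mean) / SD = (64 - 59.9) / 10.1
z = 4.1 / 10.1
z = 0.4059
SAT-scale = SAT = 500 + 100z
Carry z at full precision (z = 4.1 / 10.1) into the conversion:
SAT-scale = 500 + 100 * (4.1 / 10.1) = 500 + 410 / 10.1
SAT-scale = 500 + 40.5941
SAT-scale = 540.5941

540.5941


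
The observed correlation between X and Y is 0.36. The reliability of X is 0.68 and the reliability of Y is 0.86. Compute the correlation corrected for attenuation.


r_corrected = rxy / sqrt(rxx * ryy)
= 0.36 / sqrt(0.68 * 0.86)
= 0.36 / sqrt(0.5848)
= 0.36 / 0.764722
r_corrected = 0.4708

0.4708


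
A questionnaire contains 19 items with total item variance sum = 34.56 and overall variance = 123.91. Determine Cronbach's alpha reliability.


alpha = (k/(k-1)) * (1 - sum(si^2)/s_total^2)
= (19/18) * (1 - 34.56/123.91)
alpha = 0.7611

0.7611


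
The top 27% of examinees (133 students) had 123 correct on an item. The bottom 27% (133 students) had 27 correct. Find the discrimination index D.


p_upper = 123/133 = 0.9248
p_lower = 27/133 = 0.203
D = 0.9248 - 0.203 = 0.7218

0.7218


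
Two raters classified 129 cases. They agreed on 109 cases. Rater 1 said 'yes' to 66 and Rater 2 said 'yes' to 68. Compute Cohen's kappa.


P_o = 109/129 = 0.844961
P_e = (66*68 + 63*61) / 16641 = 0.500631
kappa = (P_o - P_e) / (1 - P_e)
kappa = (0.844961 - 0.500631) / (1 - 0.500631)
kappa = 0.6895

0.6895


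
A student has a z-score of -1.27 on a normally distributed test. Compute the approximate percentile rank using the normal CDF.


CDF(z) = 0.5 * (1 + erf(z/sqrt(2)))
erf(-0.898) = -0.7959
CDF = 0.102
Percentile rank = 0.102 * 100 = 10.2

10.2


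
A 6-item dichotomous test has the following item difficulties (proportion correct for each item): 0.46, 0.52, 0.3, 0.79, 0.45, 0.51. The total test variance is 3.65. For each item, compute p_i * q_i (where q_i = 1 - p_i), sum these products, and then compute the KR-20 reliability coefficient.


For each item, compute p_i * q_i:
  Item 1: 0.46 * 0.54 = 0.2484
  Item 2: 0.52 * 0.48 = 0.2496
  Item 3: 0.3 * 0.7 = 0.21
  Item 4: 0.79 * 0.21 = 0.1659
  Item 5: 0.45 * 0.55 = 0.2475
  Item 6: 0.51 * 0.49 = 0.2499
Sum(p_i * q_i) = 0.2484 + 0.2496 + 0.21 + 0.1659 + 0.2475 + 0.2499 = 1.3713
KR-20 = (k/(k-1)) * (1 - Sum(p_i*q_i) / Var_total)
= (6/5) * (1 - 1.3713/3.65)
= 1.2 * 0.6243
KR-20 = 0.7492

0.7492


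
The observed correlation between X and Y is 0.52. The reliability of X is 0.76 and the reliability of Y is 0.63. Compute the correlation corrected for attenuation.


r_corrected = rxy / sqrt(rxx * ryy)
= 0.52 / sqrt(0.76 * 0.63)
= 0.52 / sqrt(0.4788)
= 0.52 / 0.691954
r_corrected = 0.7515

0.7515


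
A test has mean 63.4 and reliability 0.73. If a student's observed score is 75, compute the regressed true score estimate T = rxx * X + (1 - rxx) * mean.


T_est = rxx * X + (1 - rxx) * mean
T_est = 0.73 * 75 + 0.27 * 63.4
T_est = 54.75 + 17.118
T_est = 71.868

71.868


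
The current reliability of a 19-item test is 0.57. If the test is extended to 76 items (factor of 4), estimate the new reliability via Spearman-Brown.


r_new = (n * rxx) / (1 + (n-1) * rxx)
r_new = (4 * 0.57) / (1 + 3 * 0.57)
r_new = 2.28 / 2.71
r_new = 0.8413

0.8413


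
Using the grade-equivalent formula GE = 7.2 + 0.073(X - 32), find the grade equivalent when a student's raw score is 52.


raw - median = 52 - 32 = 20
slope * diff = 0.073 * 20 = 1.46
GE = 7.2 + 1.46
GE = 8.66

8.66


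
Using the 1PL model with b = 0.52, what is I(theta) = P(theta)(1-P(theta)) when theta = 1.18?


P = 1/(1+exp(-(1.18-0.52))) = 0.6593
I = P*(1-P) = 0.6593 * 0.3407
I = 0.2246

0.2246


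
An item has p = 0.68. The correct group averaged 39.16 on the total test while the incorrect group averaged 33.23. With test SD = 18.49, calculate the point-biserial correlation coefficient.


q = 1 - p = 0.32
rpb = ((M1 - M0) / SD) * sqrt(p * q)
rpb = ((39.16 - 33.23) / 18.49) * sqrt(0.68 * 0.32)
rpb = 0.1496

0.1496


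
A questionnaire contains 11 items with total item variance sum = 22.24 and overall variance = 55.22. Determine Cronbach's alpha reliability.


alpha = (k/(k-1)) * (1 - sum(si^2)/s_total^2)
= (11/10) * (1 - 22.24/55.22)
alpha = 0.657

0.657


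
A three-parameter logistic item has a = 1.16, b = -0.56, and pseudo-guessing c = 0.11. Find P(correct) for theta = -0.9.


logit = 1.16*(-0.9 - -0.56) = -0.3944
P* = 1/(1 + exp(--0.3944)) = 0.4027
P = 0.11 + (1 - 0.11) * 0.4027
P = 0.4684

0.4684


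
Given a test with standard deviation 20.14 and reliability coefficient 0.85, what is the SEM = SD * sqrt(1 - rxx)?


SEM = SD * sqrt(1 - rxx)
SEM = 20.14 * sqrt(1 - 0.85)
SEM = 20.14 * sqrt(0.15) = 20.14 * 0.387298
SEM = 7.8002

7.8002


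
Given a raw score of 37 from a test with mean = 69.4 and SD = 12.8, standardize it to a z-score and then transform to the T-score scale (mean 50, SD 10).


z = (X - mean) / SD = (37 - 69.4) / 12.8
z = -32.4 / 12.8
z = -2.5312
T-score = T = 50 + 10z
Carry z at full precision (z = -32.4 / 12.8) into the conversion:
T-score = 50 + 10 * (-32.4 / 12.8) = 50 + -324 / 12.8
T-score = 50 + -25.3125
T-score = 24.6875

24.6875


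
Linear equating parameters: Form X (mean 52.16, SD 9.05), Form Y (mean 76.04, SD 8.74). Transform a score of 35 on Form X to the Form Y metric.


slope = SD_Y / SD_X = 8.74 / 9.05 ~ 0.9657
intercept = mean_Y - slope * mean_X = 76.04 - (8.74 / 9.05) * 52.16 ~ 25.6667
Y = slope * X + intercept. To avoid rounding drift from the rounded slope/intercept, evaluate the equivalent form Y = mean_Y + SD_Y * (X - mean_X) / SD_X at full precision:
Y = 76.04 + 8.74 * (35 - 52.16) / 9.05
Y = 76.04 - 8.74 * 17.16 / 9.05
Y = 76.04 - 149.9784 / 9.05
Y = 76.04 - 16.5722
Y = 59.4678

59.4678


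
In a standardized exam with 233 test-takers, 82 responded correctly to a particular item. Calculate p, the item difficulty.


Item difficulty p = number correct / total examinees
p = 82 / 233
p = 0.3519

0.3519


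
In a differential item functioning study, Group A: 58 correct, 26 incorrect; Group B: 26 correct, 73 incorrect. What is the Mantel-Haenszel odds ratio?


Odds_A = 58/26 = 2.2308
Odds_B = 26/73 = 0.3562
OR = Odds_A / Odds_B = 2.2308 / 0.3562
Exactly, OR = (58 * 73) / (26 * 26) = 4234 / 676
OR = 6.2633

6.2633


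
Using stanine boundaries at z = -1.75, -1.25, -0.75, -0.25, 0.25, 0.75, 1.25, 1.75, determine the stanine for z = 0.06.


Stanine boundaries: [-1.75, -1.25, -0.75, -0.25, 0.25, 0.75, 1.25, 1.75]
z = 0.06
Check each boundary:
  z >= -1.75 -> could be stanine 2
  z >= -1.25 -> could be stanine 3
  z >= -0.75 -> could be stanine 4
  z >= -0.25 -> could be stanine 5
  z < 0.25
  z < 0.75
  z < 1.25
  z < 1.75
Highest qualifying boundary gives stanine = 5

5


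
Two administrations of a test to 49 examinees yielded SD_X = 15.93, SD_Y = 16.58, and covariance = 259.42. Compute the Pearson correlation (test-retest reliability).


r = cov(X,Y) / (SD_X * SD_Y)
r = 259.42 / (15.93 * 16.58)
r = 259.42 / 264.1194
r = 0.9822

0.9822


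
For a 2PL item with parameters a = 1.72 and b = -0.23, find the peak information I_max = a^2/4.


For 2PL, max info at theta = b = -0.23
I_max = a^2 / 4 = 1.72^2 / 4
= 2.9584 / 4
I_max = 0.7396

0.7396


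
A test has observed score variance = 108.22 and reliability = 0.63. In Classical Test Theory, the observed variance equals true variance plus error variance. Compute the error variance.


var_true = rxx * var_obs = 0.63 * 108.22 = 68.1786
var_error = var_obs - var_true
var_error = 108.22 - 68.1786
var_error = 40.0414

40.0414


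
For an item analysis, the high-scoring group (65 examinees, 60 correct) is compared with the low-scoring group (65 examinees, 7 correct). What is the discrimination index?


p_upper = 60/65 = 0.9231
p_lower = 7/65 = 0.1077
D = 0.9231 - 0.1077 = 0.8154

0.8154


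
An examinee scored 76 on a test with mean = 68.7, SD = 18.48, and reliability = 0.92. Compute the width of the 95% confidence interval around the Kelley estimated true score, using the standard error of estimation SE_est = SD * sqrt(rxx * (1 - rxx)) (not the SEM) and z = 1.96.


True score estimate = 0.92*76 + 0.08*68.7 = 75.416
SE_est = SD * sqrt(rxx * (1 - rxx)) = 18.48 * sqrt(0.92 * 0.08) = 18.48 * sqrt(0.0736) = 5.013498
CI = T_est +/- z * SE_est, so width = 2 * z * SE_est = 2 * 1.96 * 5.013498
Width = 19.6529

19.6529


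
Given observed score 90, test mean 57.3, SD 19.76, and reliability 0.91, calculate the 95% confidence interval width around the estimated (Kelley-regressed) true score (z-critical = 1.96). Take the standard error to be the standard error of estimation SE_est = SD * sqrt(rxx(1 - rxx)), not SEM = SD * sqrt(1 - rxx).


True score estimate = 0.91*90 + 0.09*57.3 = 87.057
SE_est = SD * sqrt(rxx * (1 - rxx)) = 19.76 * sqrt(0.91 * 0.09) = 19.76 * sqrt(0.0819) = 5.654952
CI = T_est +/- z * SE_est, so width = 2 * z * SE_est = 2 * 1.96 * 5.654952
Width = 22.1674

22.1674


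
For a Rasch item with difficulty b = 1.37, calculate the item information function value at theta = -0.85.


P = 1/(1+exp(-(-0.85-1.37))) = 0.098
I = P*(1-P) = 0.098 * 0.902
I = 0.0884

0.0884


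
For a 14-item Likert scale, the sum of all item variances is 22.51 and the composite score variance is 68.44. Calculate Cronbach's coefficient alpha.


alpha = (k/(k-1)) * (1 - sum(si^2)/s_total^2)
= (14/13) * (1 - 22.51/68.44)
alpha = 0.7227

0.7227


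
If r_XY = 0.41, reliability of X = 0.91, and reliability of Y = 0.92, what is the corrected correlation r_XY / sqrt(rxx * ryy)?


r_corrected = rxy / sqrt(rxx * ryy)
= 0.41 / sqrt(0.91 * 0.92)
= 0.41 / sqrt(0.8372)
= 0.41 / 0.914986
r_corrected = 0.4481

0.4481


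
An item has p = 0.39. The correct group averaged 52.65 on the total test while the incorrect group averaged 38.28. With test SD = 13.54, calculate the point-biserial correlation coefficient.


q = 1 - p = 0.61
rpb = ((M1 - M0) / SD) * sqrt(p * q)
rpb = ((52.65 - 38.28) / 13.54) * sqrt(0.39 * 0.61)
rpb = 0.5176

0.5176


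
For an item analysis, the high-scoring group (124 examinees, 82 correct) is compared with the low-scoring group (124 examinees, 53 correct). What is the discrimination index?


p_upper = 82/124 = 0.6613
p_lower = 53/124 = 0.4274
D = 0.6613 - 0.4274 = 0.2339

0.2339


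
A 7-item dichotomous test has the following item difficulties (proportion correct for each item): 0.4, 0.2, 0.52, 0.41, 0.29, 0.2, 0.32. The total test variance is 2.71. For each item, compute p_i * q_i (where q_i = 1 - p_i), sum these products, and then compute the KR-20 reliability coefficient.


For each item, compute p_i * q_i:
  Item 1: 0.4 * 0.6 = 0.24
  Item 2: 0.2 * 0.8 = 0.16
  Item 3: 0.52 * 0.48 = 0.2496
  Item 4: 0.41 * 0.59 = 0.2419
  Item 5: 0.29 * 0.71 = 0.2059
  Item 6: 0.2 * 0.8 = 0.16
  Item 7: 0.32 * 0.68 = 0.2176
Sum(p_i * q_i) = 0.24 + 0.16 + 0.2496 + 0.2419 + 0.2059 + 0.16 + 0.2176 = 1.475
KR-20 = (k/(k-1)) * (1 - Sum(p_i*q_i) / Var_total)
= (7/6) * (1 - 1.475/2.71)
= 1.1667 * 0.4557
KR-20 = 0.5317

0.5317


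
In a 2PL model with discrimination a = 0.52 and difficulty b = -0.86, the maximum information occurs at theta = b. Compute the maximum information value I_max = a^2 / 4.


For 2PL, max info at theta = b = -0.86
I_max = a^2 / 4 = 0.52^2 / 4
= 0.2704 / 4
I_max = 0.0676

0.0676


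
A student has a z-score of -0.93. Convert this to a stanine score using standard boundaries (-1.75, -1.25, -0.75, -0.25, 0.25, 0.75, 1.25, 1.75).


Stanine boundaries: [-1.75, -1.25, -0.75, -0.25, 0.25, 0.75, 1.25, 1.75]
z = -0.93
Check each boundary:
  z >= -1.75 -> could be stanine 2
  z >= -1.25 -> could be stanine 3
  z < -0.75
  z < -0.25
  z < 0.25
  z < 0.75
  z < 1.25
  z < 1.75
Highest qualifying boundary gives stanine = 3

3


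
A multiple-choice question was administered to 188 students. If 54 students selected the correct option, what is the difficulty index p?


Item difficulty p = number correct / total examinees
p = 54 / 188
p = 0.2872

0.2872


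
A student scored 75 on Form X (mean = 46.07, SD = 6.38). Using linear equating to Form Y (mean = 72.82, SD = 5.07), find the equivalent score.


slope = SD_Y / SD_X = 5.07 / 6.38 ~ 0.7947
intercept = mean_Y - slope * mean_X = 72.82 - (5.07 / 6.38) * 46.07 ~ 36.2095
Y = slope * X + intercept. To avoid rounding drift from the rounded slope/intercept, evaluate the equivalent form Y = mean_Y + SD_Y * (X - mean_X) / SD_X at full precision:
Y = 72.82 + 5.07 * (75 - 46.07) / 6.38
Y = 72.82 + 5.07 * 28.93 / 6.38
Y = 72.82 + 146.6751 / 6.38
Y = 72.82 + 22.9898
Y = 95.8098

95.8098


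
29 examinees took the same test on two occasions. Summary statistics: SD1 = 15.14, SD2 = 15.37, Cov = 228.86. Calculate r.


r = cov(X,Y) / (SD_X * SD_Y)
r = 228.86 / (15.14 * 15.37)
r = 228.86 / 232.7018
r = 0.9835

0.9835


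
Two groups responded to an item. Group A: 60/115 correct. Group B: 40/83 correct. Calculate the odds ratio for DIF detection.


Odds_A = 60/55 = 1.0909
Odds_B = 40/43 = 0.9302
OR = Odds_A / Odds_B = 1.0909 / 0.9302
Exactly, OR = (60 * 43) / (55 * 40) = 2580 / 2200
OR = 1.1727

1.1727
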